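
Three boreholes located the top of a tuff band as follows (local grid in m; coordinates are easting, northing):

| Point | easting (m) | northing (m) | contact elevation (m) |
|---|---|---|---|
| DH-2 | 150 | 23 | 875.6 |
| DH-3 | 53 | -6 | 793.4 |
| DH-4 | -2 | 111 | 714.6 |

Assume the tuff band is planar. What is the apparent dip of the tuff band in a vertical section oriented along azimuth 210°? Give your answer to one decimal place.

14.1°

Let the plane be z = a·easting + b·northing + c.
DH-3−DH-2: −97a − 29b = −82.2;  DH-4−DH-2: −152a + 88b = −161.
Solving gives a = 0.91955, b = −0.24124.
Unit vector along 210° is (sin 210°, cos 210°) = (-0.5000, -0.8660).
Slope in that direction = a·(-0.5000) + b·(-0.8660) = −0.25085.
Apparent dip = arctan|0.25085| = 14.1° (true dip is 43.6°, so apparent ≤ true as expected).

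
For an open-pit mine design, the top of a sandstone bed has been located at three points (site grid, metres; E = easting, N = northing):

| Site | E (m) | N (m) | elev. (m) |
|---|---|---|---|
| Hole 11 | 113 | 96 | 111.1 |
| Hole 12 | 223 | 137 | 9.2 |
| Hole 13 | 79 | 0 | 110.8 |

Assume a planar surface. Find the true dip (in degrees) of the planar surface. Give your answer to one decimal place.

Two edge vectors: Hole 11→Hole 12 = (110, 41, -101.9), Hole 11→Hole 13 = (-34, -96, -0.3).
Normal n = (Hole 11→Hole 12) × (Hole 11→Hole 13) = (-9794.7, 3497.6, -9166).
So ∂z/∂E = −n_x/n_z = −1.06859 and ∂z/∂N = −n_y/n_z = 0.38158.
Gradient magnitude |∇z| = √(a² + b²) = √(1.14189 + 0.14561) = 1.13468.
True dip = arctan(1.13468) = 48.6°, dipping toward ESE (azimuth ≈ 110°).

48.6°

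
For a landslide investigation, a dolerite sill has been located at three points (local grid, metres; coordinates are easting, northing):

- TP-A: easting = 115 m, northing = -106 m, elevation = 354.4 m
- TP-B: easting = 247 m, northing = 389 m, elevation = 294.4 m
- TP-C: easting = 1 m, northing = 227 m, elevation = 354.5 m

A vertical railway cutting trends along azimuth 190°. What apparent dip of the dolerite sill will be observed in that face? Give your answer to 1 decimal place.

5.8°

Two edge vectors: TP-A→TP-B = (132, 495, -60), TP-A→TP-C = (-114, 333, 0.1).
Normal n = (TP-A→TP-B) × (TP-A→TP-C) = (20029.5, 6826.8, 100386).
So ∂z/∂easting = −n_x/n_z = −0.19952 and ∂z/∂northing = −n_y/n_z = −0.06801.
Unit vector along 190° is (sin 190°, cos 190°) = (-0.1736, -0.9848).
Slope in that direction = a·(-0.1736) + b·(-0.9848) = 0.10162.
Apparent dip = arctan|0.10162| = 5.8° (true dip is 11.9°, so apparent ≤ true as expected).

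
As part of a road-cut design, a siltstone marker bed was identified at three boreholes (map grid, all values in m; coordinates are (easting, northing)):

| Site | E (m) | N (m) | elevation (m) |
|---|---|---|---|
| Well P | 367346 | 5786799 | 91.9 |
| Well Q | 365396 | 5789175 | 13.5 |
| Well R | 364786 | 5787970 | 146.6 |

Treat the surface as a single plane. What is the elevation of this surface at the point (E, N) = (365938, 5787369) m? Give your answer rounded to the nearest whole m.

128 m

Two edge vectors: Well P→Well Q = (-1950, 2376, -78.4), Well P→Well R = (-2560, 1171, 54.7).
Normal n = (Well P→Well Q) × (Well P→Well R) = (221773.6, 307369, 3799110).
So ∂z/∂E = −n_x/n_z = −0.05837515 and ∂z/∂N = −n_y/n_z = −0.08090553.
Intercept c from Well P: 91.9 + 21443.88 + 468184.03 = 489719.80.
At (365938, 5787369): z = −21361.7 − 468230.1 + 489719.80 = 128.0 m.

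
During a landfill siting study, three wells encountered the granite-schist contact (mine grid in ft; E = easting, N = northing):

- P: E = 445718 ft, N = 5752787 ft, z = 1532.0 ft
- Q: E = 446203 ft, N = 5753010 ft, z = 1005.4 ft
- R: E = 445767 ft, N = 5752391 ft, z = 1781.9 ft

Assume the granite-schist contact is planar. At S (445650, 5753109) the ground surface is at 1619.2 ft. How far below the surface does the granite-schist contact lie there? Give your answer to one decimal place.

269.2 ft

Let the plane be z = a·E + b·N + c.
Q−P: 485a + 223b = −526.6;  R−P: 49a − 396b = 249.9.
Solving gives a = −0.752786632, b = −0.724208447.
Then c = 1532 − a·445718 − b·5752787 = 4503279.49.
At (445650, 5753109): z_contact = −335479.36 − 4166450.13 + 4503279.49 = 1349.99 ft.
Depth below ground = 1619.2 − 1349.99 = 269.2 ft.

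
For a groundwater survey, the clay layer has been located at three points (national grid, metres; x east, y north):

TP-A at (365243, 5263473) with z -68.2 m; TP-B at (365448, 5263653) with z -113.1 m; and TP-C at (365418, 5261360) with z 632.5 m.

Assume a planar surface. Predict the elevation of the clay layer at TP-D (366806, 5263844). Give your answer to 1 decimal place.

-84.0 m

Two edge vectors: TP-A→TP-B = (205, 180, -44.9), TP-A→TP-C = (175, -2113, 700.7).
Normal n = (TP-A→TP-B) × (TP-A→TP-C) = (31252.3, -151501, -464665).
So ∂z/∂x = −n_x/n_z = 0.067257702 and ∂z/∂y = −n_y/n_z = −0.326043494.
Intercept c from TP-A: -68.2 − 24565.40 + 1716121.13 = 1691487.52.
At (366806, 5263844): z = 24670.5 − 1716242.1 + 1691487.52 = -84.0 m.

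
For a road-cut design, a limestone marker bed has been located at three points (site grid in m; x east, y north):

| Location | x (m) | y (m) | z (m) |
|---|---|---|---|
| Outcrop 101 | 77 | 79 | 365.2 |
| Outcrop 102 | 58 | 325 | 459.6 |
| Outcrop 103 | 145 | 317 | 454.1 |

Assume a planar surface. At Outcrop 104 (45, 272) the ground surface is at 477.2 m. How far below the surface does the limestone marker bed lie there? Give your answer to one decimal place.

Two edge vectors: Outcrop 101→Outcrop 102 = (-19, 246, 94.4), Outcrop 101→Outcrop 103 = (68, 238, 88.9).
Normal n = (Outcrop 101→Outcrop 102) × (Outcrop 101→Outcrop 103) = (-597.8, 8108.3, -21250).
So ∂z/∂x = −n_x/n_z = −0.02813 and ∂z/∂y = −n_y/n_z = 0.38157.
Intercept c from Outcrop 101: 365.2 + 2.17 − 30.14 = 337.22.
At (45, 272): z_contact = −1.27 + 103.79 + 337.22 = 439.74 m.
Depth below ground = 477.2 − 439.74 = 37.5 m.

37.5 m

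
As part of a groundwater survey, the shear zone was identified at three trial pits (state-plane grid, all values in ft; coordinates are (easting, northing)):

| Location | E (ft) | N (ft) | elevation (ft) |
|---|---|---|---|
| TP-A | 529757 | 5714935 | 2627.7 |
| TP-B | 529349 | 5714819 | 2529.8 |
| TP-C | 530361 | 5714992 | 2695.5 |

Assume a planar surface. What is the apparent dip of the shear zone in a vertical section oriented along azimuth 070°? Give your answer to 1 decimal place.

15.4°

Let the plane be z = a·E + b·N + c.
TP-B−TP-A: −408a − 116b = −97.9;  TP-C−TP-A: 604a + 57b = 67.8.
Solving gives a = 0.04881, b = 0.67230.
Unit vector along 070° is (sin 70°, cos 70°) = (0.9397, 0.3420).
Slope in that direction = a·(0.9397) + b·(0.3420) = 0.27580.
Apparent dip = arctan|0.27580| = 15.4° (true dip is 34.0°, so apparent ≤ true as expected).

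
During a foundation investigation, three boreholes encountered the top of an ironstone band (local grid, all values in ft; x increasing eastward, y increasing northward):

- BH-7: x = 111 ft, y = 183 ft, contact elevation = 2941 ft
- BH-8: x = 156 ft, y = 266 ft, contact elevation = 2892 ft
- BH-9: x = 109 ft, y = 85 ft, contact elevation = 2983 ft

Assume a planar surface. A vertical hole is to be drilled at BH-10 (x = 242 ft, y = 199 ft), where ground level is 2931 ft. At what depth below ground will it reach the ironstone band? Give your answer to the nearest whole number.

37 ft

Let the plane be z = a·x + b·y + c.
BH-8−BH-7: 45a + 83b = −49;  BH-9−BH-7: −2a − 98b = 42.
Solving gives a = −0.31008, b = −0.42224.
Then c = 2941 − a·111 − b·183 = 3052.69.
At (242, 199): z_contact = −75.0 − 84.0 + 3052.69 = 2893.6 ft.
Depth below ground = 2931 − 2893.6 = 37 ft.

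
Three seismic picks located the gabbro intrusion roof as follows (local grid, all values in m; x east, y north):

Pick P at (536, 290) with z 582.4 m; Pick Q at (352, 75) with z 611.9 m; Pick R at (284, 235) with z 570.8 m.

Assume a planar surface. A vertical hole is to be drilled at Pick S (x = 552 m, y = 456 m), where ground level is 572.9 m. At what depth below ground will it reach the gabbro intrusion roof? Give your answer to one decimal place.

25.1 m

Two edge vectors: Pick P→Pick Q = (-184, -215, 29.5), Pick P→Pick R = (-252, -55, -11.6).
Normal n = (Pick P→Pick Q) × (Pick P→Pick R) = (4116.5, -9568.4, -44060).
So ∂z/∂x = −n_x/n_z = 0.09343 and ∂z/∂y = −n_y/n_z = −0.21717.
Intercept c from Pick P: 582.4 − 50.08 + 62.98 = 595.30.
At (552, 456): z_contact = 51.57 − 99.03 + 595.30 = 547.85 m.
Depth below ground = 572.9 − 547.85 = 25.1 m.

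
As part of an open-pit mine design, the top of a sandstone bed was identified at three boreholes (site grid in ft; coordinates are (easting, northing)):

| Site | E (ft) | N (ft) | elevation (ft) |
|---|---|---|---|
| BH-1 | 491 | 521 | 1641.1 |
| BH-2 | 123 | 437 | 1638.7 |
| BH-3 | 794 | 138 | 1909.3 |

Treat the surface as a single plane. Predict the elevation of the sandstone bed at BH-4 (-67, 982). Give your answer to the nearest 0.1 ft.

1291.0 ft

Let the plane be z = a·E + b·N + c.
BH-2−BH-1: −368a − 84b = −2.4;  BH-3−BH-1: 303a − 383b = 268.2.
Solving gives a = 0.14092, b = −0.58878.
Then c = 1641.1 − a·491 − b·521 = 1878.66.
At (-67, 982): z = −9.4 − 578.2 + 1878.66 = 1291.0 ft.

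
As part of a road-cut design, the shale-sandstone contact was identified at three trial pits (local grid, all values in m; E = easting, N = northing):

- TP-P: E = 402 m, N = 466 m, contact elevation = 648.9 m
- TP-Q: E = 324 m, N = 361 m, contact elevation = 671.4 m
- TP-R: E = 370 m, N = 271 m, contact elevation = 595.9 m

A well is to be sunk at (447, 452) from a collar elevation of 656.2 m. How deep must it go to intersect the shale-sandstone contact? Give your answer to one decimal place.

50.8 m

Let the plane be z = a·E + b·N + c.
TP-Q−TP-P: −78a − 105b = 22.5;  TP-R−TP-P: −32a − 195b = −53.
Solving gives a = −0.83987, b = 0.40962.
Then c = 648.9 − a·402 − b·466 = 795.65.
At (447, 452): z_contact = −375.42 + 185.15 + 795.65 = 605.37 m.
Depth below ground = 656.2 − 605.37 = 50.8 m.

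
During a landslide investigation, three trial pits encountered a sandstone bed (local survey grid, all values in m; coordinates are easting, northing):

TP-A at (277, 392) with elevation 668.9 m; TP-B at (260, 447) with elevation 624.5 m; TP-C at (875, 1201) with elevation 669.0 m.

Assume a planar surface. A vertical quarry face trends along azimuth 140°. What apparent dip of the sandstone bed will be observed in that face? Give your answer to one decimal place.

Two edge vectors: TP-A→TP-B = (-17, 55, -44.4), TP-A→TP-C = (598, 809, 0.1).
Normal n = (TP-A→TP-B) × (TP-A→TP-C) = (35925.1, -26549.5, -46643).
So ∂z/∂easting = −n_x/n_z = 0.77021 and ∂z/∂northing = −n_y/n_z = −0.56921.
Unit vector along 140° is (sin 140°, cos 140°) = (0.6428, -0.7660).
Slope in that direction = a·(0.6428) + b·(-0.7660) = 0.93112.
Apparent dip = arctan|0.93112| = 43.0° (true dip is 43.8°, so apparent ≤ true as expected).

43.0°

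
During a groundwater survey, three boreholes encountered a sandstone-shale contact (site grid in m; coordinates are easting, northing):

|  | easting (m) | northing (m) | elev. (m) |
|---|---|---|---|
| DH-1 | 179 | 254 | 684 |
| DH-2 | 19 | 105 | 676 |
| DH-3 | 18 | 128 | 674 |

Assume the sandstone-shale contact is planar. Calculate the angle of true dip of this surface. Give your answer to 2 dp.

8.53°

Let the plane be z = a·easting + b·northing + c.
DH-2−DH-1: −160a − 149b = −8;  DH-3−DH-1: −161a − 126b = −10.
Solving gives a = 0.12588, b = −0.08148.
Gradient magnitude |∇z| = √(a² + b²) = √(0.01585 + 0.00664) = 0.14995.
True dip = arctan(0.14995) = 8.53°, dipping toward WNW (azimuth ≈ 303°).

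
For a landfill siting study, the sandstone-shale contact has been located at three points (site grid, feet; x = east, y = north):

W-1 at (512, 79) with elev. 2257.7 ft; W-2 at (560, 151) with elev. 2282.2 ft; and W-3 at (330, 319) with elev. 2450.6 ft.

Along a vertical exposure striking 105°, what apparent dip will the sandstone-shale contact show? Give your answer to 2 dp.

Two edge vectors: W-1→W-2 = (48, 72, 24.5), W-1→W-3 = (-182, 240, 192.9).
Normal n = (W-1→W-2) × (W-1→W-3) = (8008.8, -13718.2, 24624).
So ∂z/∂x = −n_x/n_z = −0.32524 and ∂z/∂y = −n_y/n_z = 0.55711.
Unit vector along 105° is (sin 105°, cos 105°) = (0.9659, -0.2588).
Slope in that direction = a·(0.9659) + b·(-0.2588) = −0.45835.
Apparent dip = arctan|0.45835| = 24.62° (true dip is 32.8°, so apparent ≤ true as expected).

24.62°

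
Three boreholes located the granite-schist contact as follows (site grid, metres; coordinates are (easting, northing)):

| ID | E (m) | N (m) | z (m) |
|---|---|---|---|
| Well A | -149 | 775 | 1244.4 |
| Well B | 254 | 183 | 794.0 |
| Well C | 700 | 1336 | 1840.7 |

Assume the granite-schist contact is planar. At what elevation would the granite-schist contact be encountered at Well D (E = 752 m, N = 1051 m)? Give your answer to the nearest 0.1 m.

Let the plane be z = a·E + b·N + c.
Well B−Well A: 403a − 592b = −450.4;  Well C−Well A: 849a + 561b = 596.3.
Solving gives a = 0.137692, b = 0.854544.
Then c = 1244.4 − a·-149 − b·775 = 602.64.
At (752, 1051): z = 103.5 + 898.1 + 602.64 = 1604.3 m.

1604.3 m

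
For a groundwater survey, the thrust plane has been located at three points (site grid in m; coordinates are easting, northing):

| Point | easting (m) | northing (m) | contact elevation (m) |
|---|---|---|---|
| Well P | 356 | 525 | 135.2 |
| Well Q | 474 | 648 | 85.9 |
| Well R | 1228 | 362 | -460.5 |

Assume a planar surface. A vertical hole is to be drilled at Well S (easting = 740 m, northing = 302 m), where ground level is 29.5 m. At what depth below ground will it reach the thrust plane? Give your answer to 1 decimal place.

Two edge vectors: Well P→Well Q = (118, 123, -49.3), Well P→Well R = (872, -163, -595.7).
Normal n = (Well P→Well Q) × (Well P→Well R) = (-81307, 27303, -126490).
So ∂z/∂easting = −n_x/n_z = −0.642794 and ∂z/∂northing = −n_y/n_z = 0.215851.
Intercept c from Well P: 135.2 + 228.83 − 113.32 = 250.71.
At (740, 302): z_contact = −475.67 + 65.19 + 250.71 = -159.77 m.
Depth below ground = 29.5 − (-159.77) = 189.3 m.

189.3 m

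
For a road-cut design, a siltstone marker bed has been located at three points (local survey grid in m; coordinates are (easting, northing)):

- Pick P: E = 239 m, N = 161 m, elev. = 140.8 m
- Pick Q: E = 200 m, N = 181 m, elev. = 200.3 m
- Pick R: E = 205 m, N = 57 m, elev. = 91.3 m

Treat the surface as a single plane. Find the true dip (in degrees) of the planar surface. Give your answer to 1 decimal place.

54.1°

Let the plane be z = a·E + b·N + c.
Pick Q−Pick P: −39a + 20b = 59.5;  Pick R−Pick P: −34a − 104b = −49.5.
Solving gives a = −1.09755, b = 0.83478.
Gradient magnitude |∇z| = √(a² + b²) = √(1.20462 + 0.69685) = 1.37894.
True dip = arctan(1.37894) = 54.1°, dipping toward SE (azimuth ≈ 127°).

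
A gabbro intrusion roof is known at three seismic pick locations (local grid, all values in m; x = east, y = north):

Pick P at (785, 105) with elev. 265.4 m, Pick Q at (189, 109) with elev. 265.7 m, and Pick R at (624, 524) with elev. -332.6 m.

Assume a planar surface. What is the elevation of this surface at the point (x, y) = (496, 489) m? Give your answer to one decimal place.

Two edge vectors: Pick P→Pick Q = (-596, 4, 0.3), Pick P→Pick R = (-161, 419, -598).
Normal n = (Pick P→Pick Q) × (Pick P→Pick R) = (-2517.7, -356456.3, -249080).
So ∂z/∂x = −n_x/n_z = −0.01011 and ∂z/∂y = −n_y/n_z = −1.43109.
Intercept c from Pick P: 265.4 + 7.93 + 150.26 = 423.60.
At (496, 489): z = −5.0 − 699.8 + 423.60 = -281.2 m.

-281.2 m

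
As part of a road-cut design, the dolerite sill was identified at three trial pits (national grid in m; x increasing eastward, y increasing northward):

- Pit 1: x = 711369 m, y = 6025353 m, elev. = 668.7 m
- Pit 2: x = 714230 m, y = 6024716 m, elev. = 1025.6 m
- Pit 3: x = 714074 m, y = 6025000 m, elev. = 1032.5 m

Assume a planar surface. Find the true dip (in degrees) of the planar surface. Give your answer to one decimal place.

Let the plane be z = a·x + b·y + c.
Pit 2−Pit 1: 2861a − 637b = 356.9;  Pit 3−Pit 1: 2705a − 353b = 363.8.
Solving gives a = 0.14829, b = 0.10575.
Gradient magnitude |∇z| = √(a² + b²) = √(0.02199 + 0.01118) = 0.18214.
True dip = arctan(0.18214) = 10.3°, dipping toward SW (azimuth ≈ 235°).

10.3°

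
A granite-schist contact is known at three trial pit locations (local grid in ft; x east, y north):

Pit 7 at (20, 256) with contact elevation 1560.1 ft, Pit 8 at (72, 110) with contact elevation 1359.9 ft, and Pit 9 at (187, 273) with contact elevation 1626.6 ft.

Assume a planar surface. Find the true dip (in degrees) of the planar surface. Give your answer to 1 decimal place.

Two edge vectors: Pit 7→Pit 8 = (52, -146, -200.2), Pit 7→Pit 9 = (167, 17, 66.5).
Normal n = (Pit 7→Pit 8) × (Pit 7→Pit 9) = (-6305.6, -36891.4, 25266).
So ∂z/∂x = −n_x/n_z = 0.24957 and ∂z/∂y = −n_y/n_z = 1.46012.
Gradient magnitude |∇z| = √(a² + b²) = √(0.06228 + 2.13195) = 1.48130.
True dip = arctan(1.48130) = 56.0°, dipping toward S (azimuth ≈ 190°).

56.0°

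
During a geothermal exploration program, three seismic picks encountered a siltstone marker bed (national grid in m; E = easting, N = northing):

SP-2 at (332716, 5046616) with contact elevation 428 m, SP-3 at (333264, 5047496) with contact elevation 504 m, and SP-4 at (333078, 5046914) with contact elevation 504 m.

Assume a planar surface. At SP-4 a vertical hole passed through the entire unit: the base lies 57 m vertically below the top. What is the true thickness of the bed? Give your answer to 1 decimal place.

54.6 m

Two edge vectors: SP-2→SP-3 = (548, 880, 76), SP-2→SP-4 = (362, 298, 76).
Normal n = (SP-2→SP-3) × (SP-2→SP-4) = (44232, -14136, -155256).
So ∂z/∂E = −n_x/n_z = 0.28490 and ∂z/∂N = −n_y/n_z = −0.09105.
|∇z| = √(a²+b²) = 0.29909, so dip δ = arctan(0.29909) = 16.65°.
True thickness = vertical thickness × cos δ = 57 × cos 16.65° = 54.6 m.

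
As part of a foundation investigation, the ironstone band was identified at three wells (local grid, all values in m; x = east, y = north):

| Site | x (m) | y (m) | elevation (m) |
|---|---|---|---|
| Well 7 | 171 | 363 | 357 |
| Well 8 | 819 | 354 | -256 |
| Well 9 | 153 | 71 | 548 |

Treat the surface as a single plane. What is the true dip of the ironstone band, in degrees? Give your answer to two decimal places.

48.36°

Let the plane be z = a·x + b·y + c.
Well 8−Well 7: 648a − 9b = −613;  Well 9−Well 7: −18a − 292b = 191.
Solving gives a = −0.95426, b = −0.59529.
Gradient magnitude |∇z| = √(a² + b²) = √(0.91060 + 0.35436) = 1.12471.
True dip = arctan(1.12471) = 48.36°, dipping toward ENE (azimuth ≈ 058°).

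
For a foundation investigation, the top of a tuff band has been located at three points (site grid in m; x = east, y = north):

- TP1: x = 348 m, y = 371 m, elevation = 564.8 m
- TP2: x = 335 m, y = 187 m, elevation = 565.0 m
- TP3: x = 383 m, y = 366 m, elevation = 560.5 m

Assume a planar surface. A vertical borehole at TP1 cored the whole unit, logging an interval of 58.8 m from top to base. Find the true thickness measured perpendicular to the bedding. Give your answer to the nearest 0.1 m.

58.4 m

Let the plane be z = a·x + b·y + c.
TP2−TP1: −13a − 184b = 0.2;  TP3−TP1: 35a − 5b = −4.3.
Solving gives a = −0.12178, b = 0.00752.
|∇z| = √(a²+b²) = 0.12202, so dip δ = arctan(0.12202) = 6.96°.
True thickness = vertical thickness × cos δ = 58.8 × cos 6.96° = 58.4 m.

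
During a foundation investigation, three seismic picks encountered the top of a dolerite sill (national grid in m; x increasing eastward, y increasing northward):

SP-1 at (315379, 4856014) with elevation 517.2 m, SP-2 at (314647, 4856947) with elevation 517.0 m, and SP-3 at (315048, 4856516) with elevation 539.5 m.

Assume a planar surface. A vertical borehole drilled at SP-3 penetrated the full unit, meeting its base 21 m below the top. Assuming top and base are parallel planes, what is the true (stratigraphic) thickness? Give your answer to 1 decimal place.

19.1 m

Let the plane be z = a·x + b·y + c.
SP-2−SP-1: −732a + 933b = −0.2;  SP-3−SP-1: −331a + 502b = 22.3.
Solving gives a = 0.35651, b = 0.27949.
|∇z| = √(a²+b²) = 0.45301, so dip δ = arctan(0.45301) = 24.37°.
True thickness = vertical thickness × cos δ = 21 × cos 24.37° = 19.1 m.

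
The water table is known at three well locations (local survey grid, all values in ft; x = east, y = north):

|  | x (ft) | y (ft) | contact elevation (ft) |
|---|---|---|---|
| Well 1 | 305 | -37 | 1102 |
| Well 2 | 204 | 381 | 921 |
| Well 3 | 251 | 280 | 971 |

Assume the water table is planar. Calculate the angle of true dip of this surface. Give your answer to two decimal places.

Two edge vectors: Well 1→Well 2 = (-101, 418, -181), Well 1→Well 3 = (-54, 317, -131).
Normal n = (Well 1→Well 2) × (Well 1→Well 3) = (2619, -3457, -9445).
So ∂z/∂x = −n_x/n_z = 0.27729 and ∂z/∂y = −n_y/n_z = −0.36601.
Gradient magnitude |∇z| = √(a² + b²) = √(0.07689 + 0.13397) = 0.45919.
True dip = arctan(0.45919) = 24.66°, dipping toward NW (azimuth ≈ 323°).

24.66°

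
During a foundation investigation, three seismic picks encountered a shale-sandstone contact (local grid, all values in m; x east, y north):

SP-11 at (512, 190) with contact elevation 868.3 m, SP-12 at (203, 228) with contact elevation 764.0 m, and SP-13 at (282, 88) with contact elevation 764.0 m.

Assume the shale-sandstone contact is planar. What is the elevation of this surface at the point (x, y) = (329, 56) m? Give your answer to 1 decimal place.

Let the plane be z = a·x + b·y + c.
SP-12−SP-11: −309a + 38b = −104.3;  SP-13−SP-11: −230a − 102b = −104.3.
Solving gives a = 0.36271, b = 0.20467.
Then c = 868.3 − a·512 − b·190 = 643.70.
At (329, 56): z = 119.3 + 11.5 + 643.70 = 774.5 m.

774.5 m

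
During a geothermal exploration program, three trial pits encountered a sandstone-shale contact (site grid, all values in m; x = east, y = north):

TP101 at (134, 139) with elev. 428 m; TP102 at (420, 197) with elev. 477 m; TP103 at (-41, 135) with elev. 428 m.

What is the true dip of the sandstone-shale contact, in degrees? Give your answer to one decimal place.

Let the plane be z = a·x + b·y + c.
TP102−TP101: 286a + 58b = 49;  TP103−TP101: −175a − 4b = 0.
Solving gives a = −0.02176, b = 0.95214.
Gradient magnitude |∇z| = √(a² + b²) = √(0.00047 + 0.90658) = 0.95239.
True dip = arctan(0.95239) = 43.6°, dipping toward S (azimuth ≈ 179°).

43.6°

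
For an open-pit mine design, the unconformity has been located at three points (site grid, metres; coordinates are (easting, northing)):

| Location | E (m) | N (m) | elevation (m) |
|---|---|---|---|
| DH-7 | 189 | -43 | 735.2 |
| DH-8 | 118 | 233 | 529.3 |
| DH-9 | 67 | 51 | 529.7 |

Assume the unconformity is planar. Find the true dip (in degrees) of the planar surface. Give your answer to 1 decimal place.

Two edge vectors: DH-7→DH-8 = (-71, 276, -205.9), DH-7→DH-9 = (-122, 94, -205.5).
Normal n = (DH-7→DH-8) × (DH-7→DH-9) = (-37363.4, 10529.3, 26998).
So ∂z/∂E = −n_x/n_z = 1.38393 and ∂z/∂N = −n_y/n_z = −0.39000.
Gradient magnitude |∇z| = √(a² + b²) = √(1.91527 + 0.15210) = 1.43784.
True dip = arctan(1.43784) = 55.2°, dipping toward WNW (azimuth ≈ 286°).

55.2°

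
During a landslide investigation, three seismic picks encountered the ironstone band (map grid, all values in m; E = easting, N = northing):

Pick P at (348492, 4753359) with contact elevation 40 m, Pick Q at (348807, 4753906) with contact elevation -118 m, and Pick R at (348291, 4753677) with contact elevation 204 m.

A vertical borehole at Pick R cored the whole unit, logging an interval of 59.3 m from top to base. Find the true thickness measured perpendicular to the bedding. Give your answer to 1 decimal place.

49.2 m

Two edge vectors: Pick P→Pick Q = (315, 547, -158), Pick P→Pick R = (-201, 318, 164).
Normal n = (Pick P→Pick Q) × (Pick P→Pick R) = (139952, -19902, 210117).
So ∂z/∂E = −n_x/n_z = −0.66607 and ∂z/∂N = −n_y/n_z = 0.09472.
|∇z| = √(a²+b²) = 0.67277, so dip δ = arctan(0.67277) = 33.93°.
True thickness = vertical thickness × cos δ = 59.3 × cos 33.93° = 49.2 m.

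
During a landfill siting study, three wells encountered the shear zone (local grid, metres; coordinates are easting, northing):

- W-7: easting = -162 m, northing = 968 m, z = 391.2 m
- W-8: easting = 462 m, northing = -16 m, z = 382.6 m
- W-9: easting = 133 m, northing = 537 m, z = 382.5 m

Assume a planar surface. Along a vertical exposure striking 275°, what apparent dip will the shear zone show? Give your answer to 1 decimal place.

12.1°

Two edge vectors: W-7→W-8 = (624, -984, -8.6), W-7→W-9 = (295, -431, -8.7).
Normal n = (W-7→W-8) × (W-7→W-9) = (4854.2, 2891.8, 21336).
So ∂z/∂easting = −n_x/n_z = −0.22751 and ∂z/∂northing = −n_y/n_z = −0.13554.
Unit vector along 275° is (sin 275°, cos 275°) = (-0.9962, 0.0872).
Slope in that direction = a·(-0.9962) + b·(0.0872) = 0.21483.
Apparent dip = arctan|0.21483| = 12.1° (true dip is 14.8°, so apparent ≤ true as expected).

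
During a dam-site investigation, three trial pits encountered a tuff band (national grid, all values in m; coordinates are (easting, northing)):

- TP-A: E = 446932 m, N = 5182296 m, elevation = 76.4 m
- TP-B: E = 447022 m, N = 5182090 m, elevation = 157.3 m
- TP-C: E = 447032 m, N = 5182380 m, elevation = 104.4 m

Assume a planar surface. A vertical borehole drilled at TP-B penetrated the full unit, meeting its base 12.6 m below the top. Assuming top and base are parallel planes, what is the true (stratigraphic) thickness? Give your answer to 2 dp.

Two edge vectors: TP-A→TP-B = (90, -206, 80.9), TP-A→TP-C = (100, 84, 28).
Normal n = (TP-A→TP-B) × (TP-A→TP-C) = (-12563.6, 5570, 28160).
So ∂z/∂E = −n_x/n_z = 0.44615 and ∂z/∂N = −n_y/n_z = −0.19780.
|∇z| = √(a²+b²) = 0.48803, so dip δ = arctan(0.48803) = 26.01°.
True thickness = vertical thickness × cos δ = 12.6 × cos 26.01° = 11.32 m.

11.32 m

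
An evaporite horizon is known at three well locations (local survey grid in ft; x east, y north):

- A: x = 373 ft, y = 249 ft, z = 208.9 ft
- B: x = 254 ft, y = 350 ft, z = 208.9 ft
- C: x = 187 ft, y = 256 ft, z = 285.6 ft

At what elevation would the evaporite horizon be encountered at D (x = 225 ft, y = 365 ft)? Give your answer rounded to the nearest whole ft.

214 ft

Two edge vectors: A→B = (-119, 101, 0), A→C = (-186, 7, 76.7).
Normal n = (A→B) × (A→C) = (7746.7, 9127.3, 17953).
So ∂z/∂x = −n_x/n_z = −0.43150 and ∂z/∂y = −n_y/n_z = −0.50840.
Intercept c from A: 208.9 + 160.95 + 126.59 = 496.44.
At (225, 365): z = −97.1 − 185.6 + 496.44 = 213.8 ft.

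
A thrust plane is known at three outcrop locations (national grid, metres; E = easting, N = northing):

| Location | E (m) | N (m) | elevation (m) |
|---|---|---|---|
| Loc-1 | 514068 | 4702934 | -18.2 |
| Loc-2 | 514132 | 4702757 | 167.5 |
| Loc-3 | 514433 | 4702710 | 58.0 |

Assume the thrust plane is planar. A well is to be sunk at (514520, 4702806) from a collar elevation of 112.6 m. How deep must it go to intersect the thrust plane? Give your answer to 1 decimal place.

223.4 m

Two edge vectors: Loc-1→Loc-2 = (64, -177, 185.7), Loc-1→Loc-3 = (365, -224, 76.2).
Normal n = (Loc-1→Loc-2) × (Loc-1→Loc-3) = (28109.4, 62903.7, 50269).
So ∂z/∂E = −n_x/n_z = −0.559179614 and ∂z/∂N = −n_y/n_z = −1.251341781.
Intercept c from Loc-1: -18.2 + 287456.35 + 5884977.81 = 6172415.95.
At (514520, 4702806): z_contact = −287709.09 − 5884817.64 + 6172415.95 = -110.78 m.
Depth below ground = 112.6 − (-110.78) = 223.4 m.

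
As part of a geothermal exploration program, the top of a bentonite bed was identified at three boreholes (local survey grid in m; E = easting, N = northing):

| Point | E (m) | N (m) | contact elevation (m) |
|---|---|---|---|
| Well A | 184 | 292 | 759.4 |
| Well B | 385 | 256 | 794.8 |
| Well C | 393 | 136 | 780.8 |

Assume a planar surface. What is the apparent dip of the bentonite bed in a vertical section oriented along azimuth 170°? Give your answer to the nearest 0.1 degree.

5.3°

Two edge vectors: Well A→Well B = (201, -36, 35.4), Well A→Well C = (209, -156, 21.4).
Normal n = (Well A→Well B) × (Well A→Well C) = (4752, 3097.2, -23832).
So ∂z/∂E = −n_x/n_z = 0.19940 and ∂z/∂N = −n_y/n_z = 0.12996.
Unit vector along 170° is (sin 170°, cos 170°) = (0.1736, -0.9848).
Slope in that direction = a·(0.1736) + b·(-0.9848) = −0.09336.
Apparent dip = arctan|0.09336| = 5.3° (true dip is 13.4°, so apparent ≤ true as expected).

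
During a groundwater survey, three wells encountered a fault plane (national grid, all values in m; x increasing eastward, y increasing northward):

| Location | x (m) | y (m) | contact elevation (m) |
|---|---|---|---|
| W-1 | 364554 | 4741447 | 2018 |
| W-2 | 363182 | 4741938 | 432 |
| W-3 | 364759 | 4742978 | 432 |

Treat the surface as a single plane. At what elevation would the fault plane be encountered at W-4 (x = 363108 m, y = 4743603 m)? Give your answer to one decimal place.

-1515.3 m

Let the plane be z = a·x + b·y + c.
W-2−W-1: −1372a + 491b = −1586;  W-3−W-1: 205a + 1531b = −1586.
Solving gives a = 0.749341151, b = −1.136260572.
Then c = 2018 − a·364554 − b·4741447 = 5116361.97.
At (363108, 4743603): z = 272091.8 − 5389969.1 + 5116361.97 = -1515.3 m.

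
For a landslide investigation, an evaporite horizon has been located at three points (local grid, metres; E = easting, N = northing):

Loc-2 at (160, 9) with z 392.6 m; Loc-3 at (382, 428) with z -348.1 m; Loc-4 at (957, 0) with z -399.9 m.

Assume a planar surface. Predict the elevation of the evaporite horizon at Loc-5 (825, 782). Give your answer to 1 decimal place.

Two edge vectors: Loc-2→Loc-3 = (222, 419, -740.7), Loc-2→Loc-4 = (797, -9, -792.5).
Normal n = (Loc-2→Loc-3) × (Loc-2→Loc-4) = (-338723.8, -414402.9, -335941).
So ∂z/∂E = −n_x/n_z = −1.00828 and ∂z/∂N = −n_y/n_z = −1.23356.
Intercept c from Loc-2: 392.6 + 161.33 + 11.10 = 565.03.
At (825, 782): z = −831.8 − 964.6 + 565.03 = -1231.4 m.

-1231.4 m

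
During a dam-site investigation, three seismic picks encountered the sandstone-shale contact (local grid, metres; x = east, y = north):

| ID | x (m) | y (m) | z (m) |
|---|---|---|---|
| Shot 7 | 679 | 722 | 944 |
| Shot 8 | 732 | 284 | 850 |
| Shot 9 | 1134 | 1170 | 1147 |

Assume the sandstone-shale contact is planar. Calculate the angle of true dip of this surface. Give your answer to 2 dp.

Let the plane be z = a·x + b·y + c.
Shot 8−Shot 7: 53a − 438b = −94;  Shot 9−Shot 7: 455a + 448b = 203.
Solving gives a = 0.20984, b = 0.24000.
Gradient magnitude |∇z| = √(a² + b²) = √(0.04403 + 0.05760) = 0.31880.
True dip = arctan(0.31880) = 17.68°, dipping toward SW (azimuth ≈ 221°).

17.68°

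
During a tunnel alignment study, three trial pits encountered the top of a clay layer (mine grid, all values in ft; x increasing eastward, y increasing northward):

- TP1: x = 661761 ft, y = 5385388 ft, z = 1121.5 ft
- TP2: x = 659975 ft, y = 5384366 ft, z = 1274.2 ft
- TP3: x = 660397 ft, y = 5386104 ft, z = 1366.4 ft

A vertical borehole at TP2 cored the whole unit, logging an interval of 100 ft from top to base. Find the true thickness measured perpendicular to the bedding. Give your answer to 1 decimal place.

98.8 ft

Two edge vectors: TP1→TP2 = (-1786, -1022, 152.7), TP1→TP3 = (-1364, 716, 244.9).
Normal n = (TP1→TP2) × (TP1→TP3) = (-359621, 229108.6, -2672784).
So ∂z/∂x = −n_x/n_z = −0.13455 and ∂z/∂y = −n_y/n_z = 0.08572.
|∇z| = √(a²+b²) = 0.15953, so dip δ = arctan(0.15953) = 9.06°.
True thickness = vertical thickness × cos δ = 100 × cos 9.06° = 98.8 ft.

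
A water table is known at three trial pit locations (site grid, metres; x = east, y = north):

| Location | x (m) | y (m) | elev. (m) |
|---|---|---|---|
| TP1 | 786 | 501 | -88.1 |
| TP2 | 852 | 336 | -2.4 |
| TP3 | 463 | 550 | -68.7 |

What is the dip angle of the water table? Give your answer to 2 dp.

Two edge vectors: TP1→TP2 = (66, -165, 85.7), TP1→TP3 = (-323, 49, 19.4).
Normal n = (TP1→TP2) × (TP1→TP3) = (-7400.3, -28961.5, -50061).
So ∂z/∂x = −n_x/n_z = −0.14783 and ∂z/∂y = −n_y/n_z = −0.57852.
Gradient magnitude |∇z| = √(a² + b²) = √(0.02185 + 0.33469) = 0.59711.
True dip = arctan(0.59711) = 30.84°, dipping toward NNE (azimuth ≈ 014°).

30.84°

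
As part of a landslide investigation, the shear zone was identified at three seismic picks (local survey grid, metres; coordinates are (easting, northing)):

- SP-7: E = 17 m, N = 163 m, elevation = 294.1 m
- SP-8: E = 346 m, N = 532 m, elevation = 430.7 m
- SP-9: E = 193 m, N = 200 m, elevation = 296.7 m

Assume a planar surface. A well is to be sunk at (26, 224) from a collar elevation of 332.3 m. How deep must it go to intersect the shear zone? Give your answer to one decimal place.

Two edge vectors: SP-7→SP-8 = (329, 369, 136.6), SP-7→SP-9 = (176, 37, 2.6).
Normal n = (SP-7→SP-8) × (SP-7→SP-9) = (-4094.8, 23186.2, -52771).
So ∂z/∂E = −n_x/n_z = −0.07760 and ∂z/∂N = −n_y/n_z = 0.43937.
Intercept c from SP-7: 294.1 + 1.32 − 71.62 = 223.80.
At (26, 224): z_contact = −2.02 + 98.42 + 223.80 = 320.20 m.
Depth below ground = 332.3 − 320.20 = 12.1 m.

12.1 m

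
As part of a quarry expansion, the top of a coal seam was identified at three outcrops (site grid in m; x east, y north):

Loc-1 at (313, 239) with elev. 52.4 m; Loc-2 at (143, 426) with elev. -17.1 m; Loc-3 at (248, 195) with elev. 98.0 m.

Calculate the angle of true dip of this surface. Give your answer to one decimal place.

34.4°

Two edge vectors: Loc-1→Loc-2 = (-170, 187, -69.5), Loc-1→Loc-3 = (-65, -44, 45.6).
Normal n = (Loc-1→Loc-2) × (Loc-1→Loc-3) = (5469.2, 12269.5, 19635).
So ∂z/∂x = −n_x/n_z = −0.27854 and ∂z/∂y = −n_y/n_z = −0.62488.
Gradient magnitude |∇z| = √(a² + b²) = √(0.07759 + 0.39047) = 0.68415.
True dip = arctan(0.68415) = 34.4°, dipping toward NNE (azimuth ≈ 024°).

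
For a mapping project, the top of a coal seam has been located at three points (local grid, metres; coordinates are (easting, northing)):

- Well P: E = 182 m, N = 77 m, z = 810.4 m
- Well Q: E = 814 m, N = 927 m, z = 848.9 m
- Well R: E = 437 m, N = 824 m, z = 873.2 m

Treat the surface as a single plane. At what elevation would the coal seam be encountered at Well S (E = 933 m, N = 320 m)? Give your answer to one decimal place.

766.4 m

Let the plane be z = a·E + b·N + c.
Well Q−Well P: 632a + 850b = 38.5;  Well R−Well P: 255a + 747b = 62.8.
Solving gives a = −0.09642, b = 0.11698.
Then c = 810.4 − a·182 − b·77 = 818.94.
At (933, 320): z = −90.0 + 37.4 + 818.94 = 766.4 m.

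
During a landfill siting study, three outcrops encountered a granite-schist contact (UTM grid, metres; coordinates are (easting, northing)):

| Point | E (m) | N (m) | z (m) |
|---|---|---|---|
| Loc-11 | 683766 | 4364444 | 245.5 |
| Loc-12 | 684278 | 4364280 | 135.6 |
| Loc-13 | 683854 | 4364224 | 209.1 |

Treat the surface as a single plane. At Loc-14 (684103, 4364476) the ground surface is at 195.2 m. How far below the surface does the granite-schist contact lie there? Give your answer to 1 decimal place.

9.3 m

Two edge vectors: Loc-11→Loc-12 = (512, -164, -109.9), Loc-11→Loc-13 = (88, -220, -36.4).
Normal n = (Loc-11→Loc-12) × (Loc-11→Loc-13) = (-18208.4, 8965.6, -98208).
So ∂z/∂E = −n_x/n_z = −0.185406484 and ∂z/∂N = −n_y/n_z = 0.091291952.
Intercept c from Loc-11: 245.5 + 126774.65 − 398438.61 = −271418.46.
At (684103, 4364476): z_contact = −126837.13 + 398441.53 − 271418.46 = 185.94 m.
Depth below ground = 195.2 − 185.94 = 9.3 m.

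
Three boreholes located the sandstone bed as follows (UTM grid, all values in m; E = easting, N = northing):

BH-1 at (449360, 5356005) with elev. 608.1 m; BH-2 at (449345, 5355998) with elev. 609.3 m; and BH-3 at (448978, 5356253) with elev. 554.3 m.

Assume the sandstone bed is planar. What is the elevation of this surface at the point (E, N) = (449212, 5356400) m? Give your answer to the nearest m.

Let the plane be z = a·E + b·N + c.
BH-2−BH-1: −15a − 7b = 1.2;  BH-3−BH-1: −382a + 248b = −53.8.
Solving gives a = 0.01235533, b = −0.19790429.
Then c = 608.1 − a·449360 − b·5356005 = 1055032.45.
At (449212, 5356400): z = 5550.2 − 1060054.5 + 1055032.45 = 528.1 m.

528 m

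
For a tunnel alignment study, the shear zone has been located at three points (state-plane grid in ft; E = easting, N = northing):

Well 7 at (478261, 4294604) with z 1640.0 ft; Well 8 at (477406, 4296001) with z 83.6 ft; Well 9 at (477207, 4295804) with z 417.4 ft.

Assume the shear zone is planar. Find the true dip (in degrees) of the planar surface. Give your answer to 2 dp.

54.08°

Let the plane be z = a·E + b·N + c.
Well 8−Well 7: −855a + 1397b = −1556.4;  Well 9−Well 7: −1054a + 1200b = −1222.6.
Solving gives a = −0.35774, b = −1.33305.
Gradient magnitude |∇z| = √(a² + b²) = √(0.12798 + 1.77701) = 1.38021.
True dip = arctan(1.38021) = 54.08°, dipping toward NNE (azimuth ≈ 015°).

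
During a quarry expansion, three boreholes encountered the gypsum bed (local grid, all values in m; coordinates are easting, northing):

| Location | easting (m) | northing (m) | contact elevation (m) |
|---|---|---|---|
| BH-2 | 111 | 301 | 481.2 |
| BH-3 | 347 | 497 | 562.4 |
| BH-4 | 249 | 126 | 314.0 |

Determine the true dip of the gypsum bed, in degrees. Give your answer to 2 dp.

38.29°

Two edge vectors: BH-2→BH-3 = (236, 196, 81.2), BH-2→BH-4 = (138, -175, -167.2).
Normal n = (BH-2→BH-3) × (BH-2→BH-4) = (-18561.2, 50664.8, -68348).
So ∂z/∂easting = −n_x/n_z = −0.27157 and ∂z/∂northing = −n_y/n_z = 0.74128.
Gradient magnitude |∇z| = √(a² + b²) = √(0.07375 + 0.54949) = 0.78946.
True dip = arctan(0.78946) = 38.29°, dipping toward SSE (azimuth ≈ 160°).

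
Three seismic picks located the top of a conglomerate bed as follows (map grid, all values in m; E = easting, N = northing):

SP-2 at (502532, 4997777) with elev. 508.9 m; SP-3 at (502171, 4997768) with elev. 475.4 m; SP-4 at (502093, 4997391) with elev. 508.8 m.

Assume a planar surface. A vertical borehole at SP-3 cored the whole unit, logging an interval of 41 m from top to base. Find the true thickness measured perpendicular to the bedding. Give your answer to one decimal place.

Two edge vectors: SP-2→SP-3 = (-361, -9, -33.5), SP-2→SP-4 = (-439, -386, -0.1).
Normal n = (SP-2→SP-3) × (SP-2→SP-4) = (-12930.1, 14670.4, 135395).
So ∂z/∂E = −n_x/n_z = 0.09550 and ∂z/∂N = −n_y/n_z = −0.10835.
|∇z| = √(a²+b²) = 0.14443, so dip δ = arctan(0.14443) = 8.22°.
True thickness = vertical thickness × cos δ = 41 × cos 8.22° = 40.6 m.

40.6 m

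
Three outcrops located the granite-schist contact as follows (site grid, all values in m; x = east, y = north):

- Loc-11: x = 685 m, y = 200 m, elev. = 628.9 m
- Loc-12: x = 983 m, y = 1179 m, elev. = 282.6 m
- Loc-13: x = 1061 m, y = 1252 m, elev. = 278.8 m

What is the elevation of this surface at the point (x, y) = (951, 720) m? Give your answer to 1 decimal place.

487.5 m

Let the plane be z = a·x + b·y + c.
Loc-12−Loc-11: 298a + 979b = −346.3;  Loc-13−Loc-11: 376a + 1052b = −350.1.
Solving gives a = 0.394808, b = −0.473905.
Then c = 628.9 − a·685 − b·200 = 453.24.
At (951, 720): z = 375.5 − 341.2 + 453.24 = 487.5 m.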